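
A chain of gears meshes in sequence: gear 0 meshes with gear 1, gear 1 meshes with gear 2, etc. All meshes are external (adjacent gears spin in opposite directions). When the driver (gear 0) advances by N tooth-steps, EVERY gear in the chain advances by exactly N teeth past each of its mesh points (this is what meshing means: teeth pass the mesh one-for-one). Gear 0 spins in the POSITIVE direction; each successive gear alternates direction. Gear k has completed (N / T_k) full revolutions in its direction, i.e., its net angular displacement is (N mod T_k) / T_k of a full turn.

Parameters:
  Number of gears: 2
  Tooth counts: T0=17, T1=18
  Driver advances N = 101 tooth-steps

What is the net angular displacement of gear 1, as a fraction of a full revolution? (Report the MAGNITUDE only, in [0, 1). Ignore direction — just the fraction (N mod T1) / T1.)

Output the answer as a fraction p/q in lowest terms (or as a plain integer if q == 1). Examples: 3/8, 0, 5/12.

Chain of 2 gears, tooth counts: [17, 18]
  gear 0: T0=17, direction=positive, advance = 101 mod 17 = 16 teeth = 16/17 turn
  gear 1: T1=18, direction=negative, advance = 101 mod 18 = 11 teeth = 11/18 turn
Gear 1: 101 mod 18 = 11
Fraction = 11 / 18 = 11/18 (gcd(11,18)=1) = 11/18

Answer: 11/18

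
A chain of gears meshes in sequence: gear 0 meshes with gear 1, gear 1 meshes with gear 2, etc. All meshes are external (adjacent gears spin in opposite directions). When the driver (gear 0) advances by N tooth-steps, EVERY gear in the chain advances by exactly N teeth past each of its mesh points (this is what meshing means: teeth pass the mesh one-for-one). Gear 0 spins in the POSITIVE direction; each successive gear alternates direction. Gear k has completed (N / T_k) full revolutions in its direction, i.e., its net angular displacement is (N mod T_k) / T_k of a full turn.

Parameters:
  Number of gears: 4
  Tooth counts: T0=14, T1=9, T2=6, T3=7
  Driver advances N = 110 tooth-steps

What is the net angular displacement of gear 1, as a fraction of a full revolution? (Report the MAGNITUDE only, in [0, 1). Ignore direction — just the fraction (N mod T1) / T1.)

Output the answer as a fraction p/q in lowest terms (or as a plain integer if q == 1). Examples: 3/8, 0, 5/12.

Answer: 2/9

Derivation:
Chain of 4 gears, tooth counts: [14, 9, 6, 7]
  gear 0: T0=14, direction=positive, advance = 110 mod 14 = 12 teeth = 12/14 turn
  gear 1: T1=9, direction=negative, advance = 110 mod 9 = 2 teeth = 2/9 turn
  gear 2: T2=6, direction=positive, advance = 110 mod 6 = 2 teeth = 2/6 turn
  gear 3: T3=7, direction=negative, advance = 110 mod 7 = 5 teeth = 5/7 turn
Gear 1: 110 mod 9 = 2
Fraction = 2 / 9 = 2/9 (gcd(2,9)=1) = 2/9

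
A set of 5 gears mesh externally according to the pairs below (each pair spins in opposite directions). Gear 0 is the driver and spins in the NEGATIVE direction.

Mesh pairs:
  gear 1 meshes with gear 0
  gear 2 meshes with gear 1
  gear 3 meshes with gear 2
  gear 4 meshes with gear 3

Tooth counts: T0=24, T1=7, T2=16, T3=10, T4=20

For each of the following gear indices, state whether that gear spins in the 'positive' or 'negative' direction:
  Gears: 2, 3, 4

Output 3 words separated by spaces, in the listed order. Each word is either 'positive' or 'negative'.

Gear 0 (driver): negative (depth 0)
  gear 1: meshes with gear 0 -> depth 1 -> positive (opposite of gear 0)
  gear 2: meshes with gear 1 -> depth 2 -> negative (opposite of gear 1)
  gear 3: meshes with gear 2 -> depth 3 -> positive (opposite of gear 2)
  gear 4: meshes with gear 3 -> depth 4 -> negative (opposite of gear 3)
Queried indices 2, 3, 4 -> negative, positive, negative

Answer: negative positive negative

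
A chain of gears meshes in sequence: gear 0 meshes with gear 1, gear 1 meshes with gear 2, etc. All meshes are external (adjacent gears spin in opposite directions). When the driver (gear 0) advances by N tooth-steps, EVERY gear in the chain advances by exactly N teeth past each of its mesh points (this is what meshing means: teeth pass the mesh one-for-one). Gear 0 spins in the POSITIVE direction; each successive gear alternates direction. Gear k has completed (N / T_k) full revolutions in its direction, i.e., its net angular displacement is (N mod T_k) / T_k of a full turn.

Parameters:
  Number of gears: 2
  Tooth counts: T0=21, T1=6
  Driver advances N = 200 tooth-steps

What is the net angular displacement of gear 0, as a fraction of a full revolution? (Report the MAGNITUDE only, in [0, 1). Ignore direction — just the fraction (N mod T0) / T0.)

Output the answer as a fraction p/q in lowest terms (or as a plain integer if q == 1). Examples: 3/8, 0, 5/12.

Answer: 11/21

Derivation:
Chain of 2 gears, tooth counts: [21, 6]
  gear 0: T0=21, direction=positive, advance = 200 mod 21 = 11 teeth = 11/21 turn
  gear 1: T1=6, direction=negative, advance = 200 mod 6 = 2 teeth = 2/6 turn
Gear 0: 200 mod 21 = 11
Fraction = 11 / 21 = 11/21 (gcd(11,21)=1) = 11/21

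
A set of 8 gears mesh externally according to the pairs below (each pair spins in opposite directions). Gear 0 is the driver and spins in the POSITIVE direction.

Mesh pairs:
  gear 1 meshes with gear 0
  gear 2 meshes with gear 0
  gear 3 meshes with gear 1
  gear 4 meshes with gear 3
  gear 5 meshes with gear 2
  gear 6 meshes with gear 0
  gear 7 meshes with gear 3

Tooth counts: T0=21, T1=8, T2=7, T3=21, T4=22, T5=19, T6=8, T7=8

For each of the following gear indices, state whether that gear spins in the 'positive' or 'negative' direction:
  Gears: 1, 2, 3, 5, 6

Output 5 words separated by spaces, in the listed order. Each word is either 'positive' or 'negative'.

Answer: negative negative positive positive negative

Derivation:
Gear 0 (driver): positive (depth 0)
  gear 1: meshes with gear 0 -> depth 1 -> negative (opposite of gear 0)
  gear 2: meshes with gear 0 -> depth 1 -> negative (opposite of gear 0)
  gear 3: meshes with gear 1 -> depth 2 -> positive (opposite of gear 1)
  gear 4: meshes with gear 3 -> depth 3 -> negative (opposite of gear 3)
  gear 5: meshes with gear 2 -> depth 2 -> positive (opposite of gear 2)
  gear 6: meshes with gear 0 -> depth 1 -> negative (opposite of gear 0)
  gear 7: meshes with gear 3 -> depth 3 -> negative (opposite of gear 3)
Queried indices 1, 2, 3, 5, 6 -> negative, negative, positive, positive, negative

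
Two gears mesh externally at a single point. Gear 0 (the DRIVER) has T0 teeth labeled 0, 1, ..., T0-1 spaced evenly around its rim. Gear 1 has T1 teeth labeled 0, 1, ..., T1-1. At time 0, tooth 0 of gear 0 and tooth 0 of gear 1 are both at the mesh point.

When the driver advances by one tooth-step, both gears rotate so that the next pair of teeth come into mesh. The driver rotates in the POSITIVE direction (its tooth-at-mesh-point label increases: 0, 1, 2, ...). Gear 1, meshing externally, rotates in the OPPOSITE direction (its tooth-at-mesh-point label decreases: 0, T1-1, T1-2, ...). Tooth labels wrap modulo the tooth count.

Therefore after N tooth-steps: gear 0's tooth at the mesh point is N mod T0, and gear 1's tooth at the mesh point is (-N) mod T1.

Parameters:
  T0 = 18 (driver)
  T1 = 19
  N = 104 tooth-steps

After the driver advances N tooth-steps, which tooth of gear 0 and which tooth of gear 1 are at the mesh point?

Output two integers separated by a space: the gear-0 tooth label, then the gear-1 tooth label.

Answer: 14 10

Derivation:
Gear 0 (driver, T0=18): tooth at mesh = N mod T0
  104 = 5 * 18 + 14, so 104 mod 18 = 14
  gear 0 tooth = 14
Gear 1 (driven, T1=19): tooth at mesh = (-N) mod T1
  104 = 5 * 19 + 9, so 104 mod 19 = 9
  (-104) mod 19 = (-9) mod 19 = 19 - 9 = 10
Mesh after 104 steps: gear-0 tooth 14 meets gear-1 tooth 10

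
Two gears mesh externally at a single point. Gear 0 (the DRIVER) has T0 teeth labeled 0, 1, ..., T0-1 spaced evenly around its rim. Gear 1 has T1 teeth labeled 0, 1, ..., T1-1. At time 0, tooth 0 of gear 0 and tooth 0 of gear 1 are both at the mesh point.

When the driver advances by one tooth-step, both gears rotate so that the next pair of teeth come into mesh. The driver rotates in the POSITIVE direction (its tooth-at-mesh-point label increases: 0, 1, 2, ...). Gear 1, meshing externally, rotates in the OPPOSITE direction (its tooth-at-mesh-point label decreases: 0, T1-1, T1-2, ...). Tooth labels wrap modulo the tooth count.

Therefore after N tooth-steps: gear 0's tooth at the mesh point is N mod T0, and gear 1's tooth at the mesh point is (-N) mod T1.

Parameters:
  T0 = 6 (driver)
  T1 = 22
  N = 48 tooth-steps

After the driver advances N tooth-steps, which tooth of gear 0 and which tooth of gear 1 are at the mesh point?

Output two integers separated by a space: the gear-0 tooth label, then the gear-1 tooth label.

Gear 0 (driver, T0=6): tooth at mesh = N mod T0
  48 = 8 * 6 + 0, so 48 mod 6 = 0
  gear 0 tooth = 0
Gear 1 (driven, T1=22): tooth at mesh = (-N) mod T1
  48 = 2 * 22 + 4, so 48 mod 22 = 4
  (-48) mod 22 = (-4) mod 22 = 22 - 4 = 18
Mesh after 48 steps: gear-0 tooth 0 meets gear-1 tooth 18

Answer: 0 18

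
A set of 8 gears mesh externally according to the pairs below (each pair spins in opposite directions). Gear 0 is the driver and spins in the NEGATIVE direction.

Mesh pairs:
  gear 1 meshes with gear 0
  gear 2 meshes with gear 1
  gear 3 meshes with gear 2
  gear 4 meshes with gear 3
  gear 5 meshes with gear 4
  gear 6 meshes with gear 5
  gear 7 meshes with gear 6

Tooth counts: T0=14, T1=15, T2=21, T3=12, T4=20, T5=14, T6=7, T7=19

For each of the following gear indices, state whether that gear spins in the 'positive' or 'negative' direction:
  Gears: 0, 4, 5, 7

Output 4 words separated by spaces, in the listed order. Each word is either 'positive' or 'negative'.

Gear 0 (driver): negative (depth 0)
  gear 1: meshes with gear 0 -> depth 1 -> positive (opposite of gear 0)
  gear 2: meshes with gear 1 -> depth 2 -> negative (opposite of gear 1)
  gear 3: meshes with gear 2 -> depth 3 -> positive (opposite of gear 2)
  gear 4: meshes with gear 3 -> depth 4 -> negative (opposite of gear 3)
  gear 5: meshes with gear 4 -> depth 5 -> positive (opposite of gear 4)
  gear 6: meshes with gear 5 -> depth 6 -> negative (opposite of gear 5)
  gear 7: meshes with gear 6 -> depth 7 -> positive (opposite of gear 6)
Queried indices 0, 4, 5, 7 -> negative, negative, positive, positive

Answer: negative negative positive positive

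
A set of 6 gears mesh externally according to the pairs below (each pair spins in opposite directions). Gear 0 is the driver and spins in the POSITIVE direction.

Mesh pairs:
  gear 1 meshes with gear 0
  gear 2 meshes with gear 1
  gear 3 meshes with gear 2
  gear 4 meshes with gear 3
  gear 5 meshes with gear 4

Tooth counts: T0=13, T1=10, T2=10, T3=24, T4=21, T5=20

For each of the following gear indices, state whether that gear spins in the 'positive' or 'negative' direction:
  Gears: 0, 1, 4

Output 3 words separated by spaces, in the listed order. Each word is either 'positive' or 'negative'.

Answer: positive negative positive

Derivation:
Gear 0 (driver): positive (depth 0)
  gear 1: meshes with gear 0 -> depth 1 -> negative (opposite of gear 0)
  gear 2: meshes with gear 1 -> depth 2 -> positive (opposite of gear 1)
  gear 3: meshes with gear 2 -> depth 3 -> negative (opposite of gear 2)
  gear 4: meshes with gear 3 -> depth 4 -> positive (opposite of gear 3)
  gear 5: meshes with gear 4 -> depth 5 -> negative (opposite of gear 4)
Queried indices 0, 1, 4 -> positive, negative, positive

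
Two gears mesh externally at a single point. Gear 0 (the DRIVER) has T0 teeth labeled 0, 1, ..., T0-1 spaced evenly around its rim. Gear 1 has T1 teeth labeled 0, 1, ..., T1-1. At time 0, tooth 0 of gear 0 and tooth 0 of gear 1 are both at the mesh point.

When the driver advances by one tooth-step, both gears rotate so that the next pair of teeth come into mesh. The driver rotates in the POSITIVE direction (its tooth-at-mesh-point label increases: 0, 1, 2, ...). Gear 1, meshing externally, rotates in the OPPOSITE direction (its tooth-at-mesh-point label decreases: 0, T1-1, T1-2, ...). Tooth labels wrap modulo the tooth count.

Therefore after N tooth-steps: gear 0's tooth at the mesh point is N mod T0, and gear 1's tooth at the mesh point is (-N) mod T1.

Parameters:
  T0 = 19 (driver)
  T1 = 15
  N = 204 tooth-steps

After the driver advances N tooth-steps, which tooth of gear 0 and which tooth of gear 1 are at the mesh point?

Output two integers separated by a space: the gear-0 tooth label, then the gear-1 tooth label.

Answer: 14 6

Derivation:
Gear 0 (driver, T0=19): tooth at mesh = N mod T0
  204 = 10 * 19 + 14, so 204 mod 19 = 14
  gear 0 tooth = 14
Gear 1 (driven, T1=15): tooth at mesh = (-N) mod T1
  204 = 13 * 15 + 9, so 204 mod 15 = 9
  (-204) mod 15 = (-9) mod 15 = 15 - 9 = 6
Mesh after 204 steps: gear-0 tooth 14 meets gear-1 tooth 6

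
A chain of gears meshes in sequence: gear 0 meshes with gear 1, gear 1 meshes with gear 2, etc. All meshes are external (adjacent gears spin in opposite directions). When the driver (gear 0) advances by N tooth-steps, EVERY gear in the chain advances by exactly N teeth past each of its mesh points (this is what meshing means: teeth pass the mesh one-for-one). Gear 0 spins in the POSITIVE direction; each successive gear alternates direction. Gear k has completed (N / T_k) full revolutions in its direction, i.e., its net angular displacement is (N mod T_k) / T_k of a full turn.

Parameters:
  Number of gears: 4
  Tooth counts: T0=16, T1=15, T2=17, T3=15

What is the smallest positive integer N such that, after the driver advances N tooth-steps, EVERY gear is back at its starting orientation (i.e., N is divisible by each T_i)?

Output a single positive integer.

Answer: 4080

Derivation:
Gear k returns to start when N is a multiple of T_k.
All gears at start simultaneously when N is a common multiple of [16, 15, 17, 15]; the smallest such N is lcm(16, 15, 17, 15).
Start: lcm = T0 = 16
Fold in T1=15: gcd(16, 15) = 1; lcm(16, 15) = 16 * 15 / 1 = 240 / 1 = 240
Fold in T2=17: gcd(240, 17) = 1; lcm(240, 17) = 240 * 17 / 1 = 4080 / 1 = 4080
Fold in T3=15: gcd(4080, 15) = 15; lcm(4080, 15) = 4080 * 15 / 15 = 61200 / 15 = 4080
Full cycle length = 4080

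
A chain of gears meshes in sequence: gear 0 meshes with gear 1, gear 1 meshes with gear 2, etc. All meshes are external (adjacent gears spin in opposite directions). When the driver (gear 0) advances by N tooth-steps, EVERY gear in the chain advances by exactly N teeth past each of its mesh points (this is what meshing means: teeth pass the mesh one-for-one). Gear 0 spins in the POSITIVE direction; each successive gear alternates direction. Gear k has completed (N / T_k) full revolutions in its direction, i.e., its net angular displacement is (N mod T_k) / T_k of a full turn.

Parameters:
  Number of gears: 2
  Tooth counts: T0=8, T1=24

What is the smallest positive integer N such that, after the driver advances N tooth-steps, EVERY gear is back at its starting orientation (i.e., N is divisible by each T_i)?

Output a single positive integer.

Answer: 24

Derivation:
Gear k returns to start when N is a multiple of T_k.
All gears at start simultaneously when N is a common multiple of [8, 24]; the smallest such N is lcm(8, 24).
Start: lcm = T0 = 8
Fold in T1=24: gcd(8, 24) = 8; lcm(8, 24) = 8 * 24 / 8 = 192 / 8 = 24
Full cycle length = 24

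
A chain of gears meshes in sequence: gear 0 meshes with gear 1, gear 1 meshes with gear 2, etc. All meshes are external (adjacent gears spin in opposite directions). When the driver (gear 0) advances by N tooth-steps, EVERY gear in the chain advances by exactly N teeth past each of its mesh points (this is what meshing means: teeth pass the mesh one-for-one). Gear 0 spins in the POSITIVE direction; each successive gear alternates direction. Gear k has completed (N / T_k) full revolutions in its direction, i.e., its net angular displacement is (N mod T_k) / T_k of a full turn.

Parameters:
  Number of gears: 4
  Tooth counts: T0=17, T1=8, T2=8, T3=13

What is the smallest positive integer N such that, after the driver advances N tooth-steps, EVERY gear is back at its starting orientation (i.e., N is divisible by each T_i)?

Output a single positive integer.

Answer: 1768

Derivation:
Gear k returns to start when N is a multiple of T_k.
All gears at start simultaneously when N is a common multiple of [17, 8, 8, 13]; the smallest such N is lcm(17, 8, 8, 13).
Start: lcm = T0 = 17
Fold in T1=8: gcd(17, 8) = 1; lcm(17, 8) = 17 * 8 / 1 = 136 / 1 = 136
Fold in T2=8: gcd(136, 8) = 8; lcm(136, 8) = 136 * 8 / 8 = 1088 / 8 = 136
Fold in T3=13: gcd(136, 13) = 1; lcm(136, 13) = 136 * 13 / 1 = 1768 / 1 = 1768
Full cycle length = 1768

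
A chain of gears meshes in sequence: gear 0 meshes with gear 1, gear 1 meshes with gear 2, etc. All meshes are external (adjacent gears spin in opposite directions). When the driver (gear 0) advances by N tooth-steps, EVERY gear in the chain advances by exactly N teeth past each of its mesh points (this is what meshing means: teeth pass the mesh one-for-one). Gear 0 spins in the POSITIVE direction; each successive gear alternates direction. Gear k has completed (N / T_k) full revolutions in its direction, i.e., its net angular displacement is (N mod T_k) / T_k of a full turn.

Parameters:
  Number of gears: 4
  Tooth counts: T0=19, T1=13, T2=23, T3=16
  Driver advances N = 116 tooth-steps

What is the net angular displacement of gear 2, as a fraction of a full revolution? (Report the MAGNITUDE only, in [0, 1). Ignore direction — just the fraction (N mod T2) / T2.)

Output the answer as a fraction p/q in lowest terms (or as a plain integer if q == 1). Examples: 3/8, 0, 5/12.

Chain of 4 gears, tooth counts: [19, 13, 23, 16]
  gear 0: T0=19, direction=positive, advance = 116 mod 19 = 2 teeth = 2/19 turn
  gear 1: T1=13, direction=negative, advance = 116 mod 13 = 12 teeth = 12/13 turn
  gear 2: T2=23, direction=positive, advance = 116 mod 23 = 1 teeth = 1/23 turn
  gear 3: T3=16, direction=negative, advance = 116 mod 16 = 4 teeth = 4/16 turn
Gear 2: 116 mod 23 = 1
Fraction = 1 / 23 = 1/23 (gcd(1,23)=1) = 1/23

Answer: 1/23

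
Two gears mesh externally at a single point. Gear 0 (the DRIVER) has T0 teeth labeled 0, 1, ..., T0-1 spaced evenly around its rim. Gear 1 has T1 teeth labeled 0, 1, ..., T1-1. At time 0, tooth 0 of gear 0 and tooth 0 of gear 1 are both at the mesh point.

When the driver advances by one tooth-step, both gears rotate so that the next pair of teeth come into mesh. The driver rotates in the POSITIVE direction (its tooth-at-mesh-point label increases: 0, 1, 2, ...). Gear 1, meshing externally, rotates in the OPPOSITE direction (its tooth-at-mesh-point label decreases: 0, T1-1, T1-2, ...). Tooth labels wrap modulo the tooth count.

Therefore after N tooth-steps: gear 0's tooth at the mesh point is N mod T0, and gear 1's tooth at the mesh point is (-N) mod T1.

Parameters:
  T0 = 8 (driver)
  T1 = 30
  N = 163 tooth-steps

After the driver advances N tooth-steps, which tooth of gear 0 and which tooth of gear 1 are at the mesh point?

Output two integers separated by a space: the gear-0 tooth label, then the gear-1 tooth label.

Answer: 3 17

Derivation:
Gear 0 (driver, T0=8): tooth at mesh = N mod T0
  163 = 20 * 8 + 3, so 163 mod 8 = 3
  gear 0 tooth = 3
Gear 1 (driven, T1=30): tooth at mesh = (-N) mod T1
  163 = 5 * 30 + 13, so 163 mod 30 = 13
  (-163) mod 30 = (-13) mod 30 = 30 - 13 = 17
Mesh after 163 steps: gear-0 tooth 3 meets gear-1 tooth 17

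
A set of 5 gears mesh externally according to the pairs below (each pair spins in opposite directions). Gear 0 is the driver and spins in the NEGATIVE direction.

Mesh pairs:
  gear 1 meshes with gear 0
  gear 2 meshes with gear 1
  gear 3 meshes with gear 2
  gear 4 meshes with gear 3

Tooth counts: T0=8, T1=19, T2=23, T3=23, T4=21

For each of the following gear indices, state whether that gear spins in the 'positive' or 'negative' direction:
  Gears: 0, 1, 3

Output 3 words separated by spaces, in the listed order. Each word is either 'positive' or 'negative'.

Answer: negative positive positive

Derivation:
Gear 0 (driver): negative (depth 0)
  gear 1: meshes with gear 0 -> depth 1 -> positive (opposite of gear 0)
  gear 2: meshes with gear 1 -> depth 2 -> negative (opposite of gear 1)
  gear 3: meshes with gear 2 -> depth 3 -> positive (opposite of gear 2)
  gear 4: meshes with gear 3 -> depth 4 -> negative (opposite of gear 3)
Queried indices 0, 1, 3 -> negative, positive, positive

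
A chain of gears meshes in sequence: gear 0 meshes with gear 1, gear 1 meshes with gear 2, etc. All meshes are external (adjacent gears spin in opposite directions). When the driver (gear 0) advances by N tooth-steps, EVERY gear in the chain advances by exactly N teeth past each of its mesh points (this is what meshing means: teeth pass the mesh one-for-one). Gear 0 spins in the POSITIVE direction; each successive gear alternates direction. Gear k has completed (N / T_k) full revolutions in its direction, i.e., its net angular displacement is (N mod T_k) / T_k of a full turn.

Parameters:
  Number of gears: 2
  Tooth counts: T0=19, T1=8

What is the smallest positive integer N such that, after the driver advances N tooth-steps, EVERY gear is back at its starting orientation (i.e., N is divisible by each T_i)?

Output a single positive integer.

Answer: 152

Derivation:
Gear k returns to start when N is a multiple of T_k.
All gears at start simultaneously when N is a common multiple of [19, 8]; the smallest such N is lcm(19, 8).
Start: lcm = T0 = 19
Fold in T1=8: gcd(19, 8) = 1; lcm(19, 8) = 19 * 8 / 1 = 152 / 1 = 152
Full cycle length = 152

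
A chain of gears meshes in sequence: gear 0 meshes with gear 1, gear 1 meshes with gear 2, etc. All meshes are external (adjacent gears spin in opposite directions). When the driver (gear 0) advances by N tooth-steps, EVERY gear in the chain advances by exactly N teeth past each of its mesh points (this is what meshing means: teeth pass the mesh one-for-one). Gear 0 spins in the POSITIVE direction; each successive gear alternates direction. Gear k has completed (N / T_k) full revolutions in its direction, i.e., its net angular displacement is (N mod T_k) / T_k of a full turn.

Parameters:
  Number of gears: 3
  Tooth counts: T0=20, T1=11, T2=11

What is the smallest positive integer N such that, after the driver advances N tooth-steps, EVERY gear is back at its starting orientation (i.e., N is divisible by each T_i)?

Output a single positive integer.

Gear k returns to start when N is a multiple of T_k.
All gears at start simultaneously when N is a common multiple of [20, 11, 11]; the smallest such N is lcm(20, 11, 11).
Start: lcm = T0 = 20
Fold in T1=11: gcd(20, 11) = 1; lcm(20, 11) = 20 * 11 / 1 = 220 / 1 = 220
Fold in T2=11: gcd(220, 11) = 11; lcm(220, 11) = 220 * 11 / 11 = 2420 / 11 = 220
Full cycle length = 220

Answer: 220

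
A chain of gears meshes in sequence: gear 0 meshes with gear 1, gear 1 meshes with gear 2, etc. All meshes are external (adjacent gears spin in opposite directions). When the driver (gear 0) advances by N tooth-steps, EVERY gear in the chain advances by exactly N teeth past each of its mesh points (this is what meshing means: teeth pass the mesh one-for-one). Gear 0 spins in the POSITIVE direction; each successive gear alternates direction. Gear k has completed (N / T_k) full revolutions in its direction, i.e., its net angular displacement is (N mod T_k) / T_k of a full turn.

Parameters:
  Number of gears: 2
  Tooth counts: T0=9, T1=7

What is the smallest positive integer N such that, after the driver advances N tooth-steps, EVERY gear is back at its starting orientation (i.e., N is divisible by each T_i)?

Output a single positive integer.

Answer: 63

Derivation:
Gear k returns to start when N is a multiple of T_k.
All gears at start simultaneously when N is a common multiple of [9, 7]; the smallest such N is lcm(9, 7).
Start: lcm = T0 = 9
Fold in T1=7: gcd(9, 7) = 1; lcm(9, 7) = 9 * 7 / 1 = 63 / 1 = 63
Full cycle length = 63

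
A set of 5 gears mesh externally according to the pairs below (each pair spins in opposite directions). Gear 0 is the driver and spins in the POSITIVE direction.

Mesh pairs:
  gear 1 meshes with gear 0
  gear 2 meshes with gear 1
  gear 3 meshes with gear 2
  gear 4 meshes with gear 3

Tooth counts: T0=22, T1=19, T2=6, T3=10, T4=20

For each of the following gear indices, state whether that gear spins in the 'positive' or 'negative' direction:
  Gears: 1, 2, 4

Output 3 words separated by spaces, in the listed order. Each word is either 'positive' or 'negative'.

Gear 0 (driver): positive (depth 0)
  gear 1: meshes with gear 0 -> depth 1 -> negative (opposite of gear 0)
  gear 2: meshes with gear 1 -> depth 2 -> positive (opposite of gear 1)
  gear 3: meshes with gear 2 -> depth 3 -> negative (opposite of gear 2)
  gear 4: meshes with gear 3 -> depth 4 -> positive (opposite of gear 3)
Queried indices 1, 2, 4 -> negative, positive, positive

Answer: negative positive positive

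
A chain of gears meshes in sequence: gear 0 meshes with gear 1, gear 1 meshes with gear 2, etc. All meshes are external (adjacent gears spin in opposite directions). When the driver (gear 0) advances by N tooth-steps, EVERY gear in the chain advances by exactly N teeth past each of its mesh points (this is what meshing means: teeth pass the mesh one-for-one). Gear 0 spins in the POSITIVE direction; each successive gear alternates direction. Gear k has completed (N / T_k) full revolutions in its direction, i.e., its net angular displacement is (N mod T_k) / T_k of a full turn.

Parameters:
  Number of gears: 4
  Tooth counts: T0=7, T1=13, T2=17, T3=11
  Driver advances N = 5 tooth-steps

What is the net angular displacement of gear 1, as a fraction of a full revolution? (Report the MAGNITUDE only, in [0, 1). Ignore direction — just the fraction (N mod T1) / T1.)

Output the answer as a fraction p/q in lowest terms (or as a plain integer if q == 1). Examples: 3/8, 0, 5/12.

Answer: 5/13

Derivation:
Chain of 4 gears, tooth counts: [7, 13, 17, 11]
  gear 0: T0=7, direction=positive, advance = 5 mod 7 = 5 teeth = 5/7 turn
  gear 1: T1=13, direction=negative, advance = 5 mod 13 = 5 teeth = 5/13 turn
  gear 2: T2=17, direction=positive, advance = 5 mod 17 = 5 teeth = 5/17 turn
  gear 3: T3=11, direction=negative, advance = 5 mod 11 = 5 teeth = 5/11 turn
Gear 1: 5 mod 13 = 5
Fraction = 5 / 13 = 5/13 (gcd(5,13)=1) = 5/13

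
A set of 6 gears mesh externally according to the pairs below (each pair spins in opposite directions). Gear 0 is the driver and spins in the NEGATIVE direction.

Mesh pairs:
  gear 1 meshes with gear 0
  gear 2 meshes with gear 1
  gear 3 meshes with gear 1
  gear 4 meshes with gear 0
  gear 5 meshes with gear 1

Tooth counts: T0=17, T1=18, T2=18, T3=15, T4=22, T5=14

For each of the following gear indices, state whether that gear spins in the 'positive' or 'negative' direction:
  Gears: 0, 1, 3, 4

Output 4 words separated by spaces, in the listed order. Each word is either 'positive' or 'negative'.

Answer: negative positive negative positive

Derivation:
Gear 0 (driver): negative (depth 0)
  gear 1: meshes with gear 0 -> depth 1 -> positive (opposite of gear 0)
  gear 2: meshes with gear 1 -> depth 2 -> negative (opposite of gear 1)
  gear 3: meshes with gear 1 -> depth 2 -> negative (opposite of gear 1)
  gear 4: meshes with gear 0 -> depth 1 -> positive (opposite of gear 0)
  gear 5: meshes with gear 1 -> depth 2 -> negative (opposite of gear 1)
Queried indices 0, 1, 3, 4 -> negative, positive, negative, positive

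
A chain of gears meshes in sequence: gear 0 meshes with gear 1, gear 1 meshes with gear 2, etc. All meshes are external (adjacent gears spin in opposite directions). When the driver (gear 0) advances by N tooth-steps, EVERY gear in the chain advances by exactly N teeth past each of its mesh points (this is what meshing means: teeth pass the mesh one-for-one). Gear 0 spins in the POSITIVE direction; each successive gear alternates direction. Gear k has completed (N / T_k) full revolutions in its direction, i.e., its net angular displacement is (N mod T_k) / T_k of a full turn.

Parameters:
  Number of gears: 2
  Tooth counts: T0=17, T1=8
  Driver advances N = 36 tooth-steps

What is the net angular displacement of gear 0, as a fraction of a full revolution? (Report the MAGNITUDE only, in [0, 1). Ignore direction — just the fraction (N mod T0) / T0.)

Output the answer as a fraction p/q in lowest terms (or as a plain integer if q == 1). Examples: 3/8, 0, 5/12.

Chain of 2 gears, tooth counts: [17, 8]
  gear 0: T0=17, direction=positive, advance = 36 mod 17 = 2 teeth = 2/17 turn
  gear 1: T1=8, direction=negative, advance = 36 mod 8 = 4 teeth = 4/8 turn
Gear 0: 36 mod 17 = 2
Fraction = 2 / 17 = 2/17 (gcd(2,17)=1) = 2/17

Answer: 2/17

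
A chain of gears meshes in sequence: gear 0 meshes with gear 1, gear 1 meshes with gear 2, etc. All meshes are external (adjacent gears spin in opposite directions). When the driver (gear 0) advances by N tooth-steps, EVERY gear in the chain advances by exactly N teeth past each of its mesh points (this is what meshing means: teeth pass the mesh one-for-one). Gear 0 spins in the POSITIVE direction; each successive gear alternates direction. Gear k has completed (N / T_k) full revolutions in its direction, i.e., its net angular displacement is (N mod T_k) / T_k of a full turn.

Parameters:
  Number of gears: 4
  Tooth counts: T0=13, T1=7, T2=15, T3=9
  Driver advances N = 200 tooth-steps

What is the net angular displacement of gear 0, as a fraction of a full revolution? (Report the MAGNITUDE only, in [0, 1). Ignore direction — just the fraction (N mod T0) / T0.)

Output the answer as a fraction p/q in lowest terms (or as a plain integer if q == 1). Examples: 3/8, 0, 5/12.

Chain of 4 gears, tooth counts: [13, 7, 15, 9]
  gear 0: T0=13, direction=positive, advance = 200 mod 13 = 5 teeth = 5/13 turn
  gear 1: T1=7, direction=negative, advance = 200 mod 7 = 4 teeth = 4/7 turn
  gear 2: T2=15, direction=positive, advance = 200 mod 15 = 5 teeth = 5/15 turn
  gear 3: T3=9, direction=negative, advance = 200 mod 9 = 2 teeth = 2/9 turn
Gear 0: 200 mod 13 = 5
Fraction = 5 / 13 = 5/13 (gcd(5,13)=1) = 5/13

Answer: 5/13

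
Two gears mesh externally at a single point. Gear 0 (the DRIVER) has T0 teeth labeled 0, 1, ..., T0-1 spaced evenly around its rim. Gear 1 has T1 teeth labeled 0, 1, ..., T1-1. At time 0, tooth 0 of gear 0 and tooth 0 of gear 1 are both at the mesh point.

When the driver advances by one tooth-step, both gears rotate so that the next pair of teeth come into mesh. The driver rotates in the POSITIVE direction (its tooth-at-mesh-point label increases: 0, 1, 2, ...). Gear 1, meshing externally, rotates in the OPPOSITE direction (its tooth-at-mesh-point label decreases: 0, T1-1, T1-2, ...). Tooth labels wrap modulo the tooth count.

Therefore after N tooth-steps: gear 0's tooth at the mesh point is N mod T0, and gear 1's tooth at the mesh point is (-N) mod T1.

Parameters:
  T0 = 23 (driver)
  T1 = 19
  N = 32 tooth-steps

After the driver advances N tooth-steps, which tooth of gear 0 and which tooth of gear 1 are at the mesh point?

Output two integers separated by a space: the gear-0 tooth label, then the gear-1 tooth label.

Gear 0 (driver, T0=23): tooth at mesh = N mod T0
  32 = 1 * 23 + 9, so 32 mod 23 = 9
  gear 0 tooth = 9
Gear 1 (driven, T1=19): tooth at mesh = (-N) mod T1
  32 = 1 * 19 + 13, so 32 mod 19 = 13
  (-32) mod 19 = (-13) mod 19 = 19 - 13 = 6
Mesh after 32 steps: gear-0 tooth 9 meets gear-1 tooth 6

Answer: 9 6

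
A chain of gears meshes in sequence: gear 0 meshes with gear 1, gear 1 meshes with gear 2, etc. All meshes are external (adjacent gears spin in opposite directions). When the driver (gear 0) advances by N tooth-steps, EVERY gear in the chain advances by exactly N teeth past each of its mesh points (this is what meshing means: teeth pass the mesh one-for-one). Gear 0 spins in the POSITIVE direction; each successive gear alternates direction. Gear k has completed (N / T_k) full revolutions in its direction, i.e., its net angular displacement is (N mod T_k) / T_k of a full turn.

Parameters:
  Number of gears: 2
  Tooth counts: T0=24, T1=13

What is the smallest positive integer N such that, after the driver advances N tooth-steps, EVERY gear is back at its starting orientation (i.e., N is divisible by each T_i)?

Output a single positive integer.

Answer: 312

Derivation:
Gear k returns to start when N is a multiple of T_k.
All gears at start simultaneously when N is a common multiple of [24, 13]; the smallest such N is lcm(24, 13).
Start: lcm = T0 = 24
Fold in T1=13: gcd(24, 13) = 1; lcm(24, 13) = 24 * 13 / 1 = 312 / 1 = 312
Full cycle length = 312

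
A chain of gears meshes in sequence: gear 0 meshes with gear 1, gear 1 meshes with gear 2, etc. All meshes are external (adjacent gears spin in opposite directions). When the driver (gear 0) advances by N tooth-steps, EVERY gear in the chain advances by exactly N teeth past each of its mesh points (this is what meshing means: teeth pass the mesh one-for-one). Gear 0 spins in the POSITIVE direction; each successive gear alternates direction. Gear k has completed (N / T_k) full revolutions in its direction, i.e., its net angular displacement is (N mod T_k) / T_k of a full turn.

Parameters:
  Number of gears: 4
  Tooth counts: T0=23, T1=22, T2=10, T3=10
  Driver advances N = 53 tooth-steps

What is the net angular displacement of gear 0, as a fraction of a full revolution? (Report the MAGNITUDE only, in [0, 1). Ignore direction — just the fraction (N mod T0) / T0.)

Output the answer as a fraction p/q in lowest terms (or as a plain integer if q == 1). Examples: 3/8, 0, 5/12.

Chain of 4 gears, tooth counts: [23, 22, 10, 10]
  gear 0: T0=23, direction=positive, advance = 53 mod 23 = 7 teeth = 7/23 turn
  gear 1: T1=22, direction=negative, advance = 53 mod 22 = 9 teeth = 9/22 turn
  gear 2: T2=10, direction=positive, advance = 53 mod 10 = 3 teeth = 3/10 turn
  gear 3: T3=10, direction=negative, advance = 53 mod 10 = 3 teeth = 3/10 turn
Gear 0: 53 mod 23 = 7
Fraction = 7 / 23 = 7/23 (gcd(7,23)=1) = 7/23

Answer: 7/23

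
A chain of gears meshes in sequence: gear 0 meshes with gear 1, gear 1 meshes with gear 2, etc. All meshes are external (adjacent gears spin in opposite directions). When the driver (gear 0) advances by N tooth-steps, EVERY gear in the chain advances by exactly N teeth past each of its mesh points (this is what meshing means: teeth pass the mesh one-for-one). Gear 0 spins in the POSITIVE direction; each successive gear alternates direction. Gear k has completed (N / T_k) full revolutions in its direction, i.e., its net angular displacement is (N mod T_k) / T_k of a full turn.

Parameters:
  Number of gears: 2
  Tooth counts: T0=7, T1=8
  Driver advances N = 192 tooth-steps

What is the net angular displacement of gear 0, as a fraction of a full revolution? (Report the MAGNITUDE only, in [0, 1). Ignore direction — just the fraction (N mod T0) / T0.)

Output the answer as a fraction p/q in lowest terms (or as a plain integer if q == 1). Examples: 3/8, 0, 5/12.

Answer: 3/7

Derivation:
Chain of 2 gears, tooth counts: [7, 8]
  gear 0: T0=7, direction=positive, advance = 192 mod 7 = 3 teeth = 3/7 turn
  gear 1: T1=8, direction=negative, advance = 192 mod 8 = 0 teeth = 0/8 turn
Gear 0: 192 mod 7 = 3
Fraction = 3 / 7 = 3/7 (gcd(3,7)=1) = 3/7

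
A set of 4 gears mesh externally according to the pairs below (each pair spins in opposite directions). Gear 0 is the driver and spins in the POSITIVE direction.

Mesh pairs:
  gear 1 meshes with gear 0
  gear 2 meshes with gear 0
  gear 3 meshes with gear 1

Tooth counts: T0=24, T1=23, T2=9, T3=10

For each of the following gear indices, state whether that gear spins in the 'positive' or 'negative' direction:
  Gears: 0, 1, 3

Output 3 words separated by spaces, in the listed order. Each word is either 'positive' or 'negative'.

Gear 0 (driver): positive (depth 0)
  gear 1: meshes with gear 0 -> depth 1 -> negative (opposite of gear 0)
  gear 2: meshes with gear 0 -> depth 1 -> negative (opposite of gear 0)
  gear 3: meshes with gear 1 -> depth 2 -> positive (opposite of gear 1)
Queried indices 0, 1, 3 -> positive, negative, positive

Answer: positive negative positive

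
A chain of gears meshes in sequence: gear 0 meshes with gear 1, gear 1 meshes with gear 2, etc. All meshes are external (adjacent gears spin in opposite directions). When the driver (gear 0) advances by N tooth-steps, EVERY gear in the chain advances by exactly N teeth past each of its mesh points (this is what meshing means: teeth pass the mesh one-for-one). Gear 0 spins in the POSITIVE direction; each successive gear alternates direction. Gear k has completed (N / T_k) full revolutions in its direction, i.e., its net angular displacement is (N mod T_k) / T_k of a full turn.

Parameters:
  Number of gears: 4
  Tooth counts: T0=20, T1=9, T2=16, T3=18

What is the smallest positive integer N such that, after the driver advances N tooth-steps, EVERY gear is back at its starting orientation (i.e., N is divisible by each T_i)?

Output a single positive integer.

Gear k returns to start when N is a multiple of T_k.
All gears at start simultaneously when N is a common multiple of [20, 9, 16, 18]; the smallest such N is lcm(20, 9, 16, 18).
Start: lcm = T0 = 20
Fold in T1=9: gcd(20, 9) = 1; lcm(20, 9) = 20 * 9 / 1 = 180 / 1 = 180
Fold in T2=16: gcd(180, 16) = 4; lcm(180, 16) = 180 * 16 / 4 = 2880 / 4 = 720
Fold in T3=18: gcd(720, 18) = 18; lcm(720, 18) = 720 * 18 / 18 = 12960 / 18 = 720
Full cycle length = 720

Answer: 720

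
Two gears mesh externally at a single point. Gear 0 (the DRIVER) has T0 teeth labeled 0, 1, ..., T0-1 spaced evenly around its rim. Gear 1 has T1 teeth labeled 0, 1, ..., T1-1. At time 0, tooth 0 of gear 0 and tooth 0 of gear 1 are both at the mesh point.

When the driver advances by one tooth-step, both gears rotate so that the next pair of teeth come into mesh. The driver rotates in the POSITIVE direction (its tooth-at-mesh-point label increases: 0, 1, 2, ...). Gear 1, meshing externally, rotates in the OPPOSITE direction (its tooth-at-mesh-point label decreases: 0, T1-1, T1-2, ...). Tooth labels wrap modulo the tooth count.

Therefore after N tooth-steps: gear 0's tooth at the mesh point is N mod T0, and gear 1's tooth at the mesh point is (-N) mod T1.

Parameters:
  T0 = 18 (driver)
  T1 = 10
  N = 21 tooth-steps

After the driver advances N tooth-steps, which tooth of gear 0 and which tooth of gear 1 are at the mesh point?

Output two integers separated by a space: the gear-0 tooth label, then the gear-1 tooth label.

Gear 0 (driver, T0=18): tooth at mesh = N mod T0
  21 = 1 * 18 + 3, so 21 mod 18 = 3
  gear 0 tooth = 3
Gear 1 (driven, T1=10): tooth at mesh = (-N) mod T1
  21 = 2 * 10 + 1, so 21 mod 10 = 1
  (-21) mod 10 = (-1) mod 10 = 10 - 1 = 9
Mesh after 21 steps: gear-0 tooth 3 meets gear-1 tooth 9

Answer: 3 9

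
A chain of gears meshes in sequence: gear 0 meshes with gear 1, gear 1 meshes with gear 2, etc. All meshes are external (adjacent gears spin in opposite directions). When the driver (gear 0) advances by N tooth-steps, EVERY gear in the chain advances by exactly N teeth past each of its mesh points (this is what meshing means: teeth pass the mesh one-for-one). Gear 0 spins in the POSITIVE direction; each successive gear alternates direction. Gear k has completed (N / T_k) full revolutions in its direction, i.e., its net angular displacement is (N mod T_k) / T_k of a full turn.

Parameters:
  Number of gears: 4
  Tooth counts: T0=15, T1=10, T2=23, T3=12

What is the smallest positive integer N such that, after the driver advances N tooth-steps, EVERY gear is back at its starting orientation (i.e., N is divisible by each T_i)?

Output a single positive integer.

Answer: 1380

Derivation:
Gear k returns to start when N is a multiple of T_k.
All gears at start simultaneously when N is a common multiple of [15, 10, 23, 12]; the smallest such N is lcm(15, 10, 23, 12).
Start: lcm = T0 = 15
Fold in T1=10: gcd(15, 10) = 5; lcm(15, 10) = 15 * 10 / 5 = 150 / 5 = 30
Fold in T2=23: gcd(30, 23) = 1; lcm(30, 23) = 30 * 23 / 1 = 690 / 1 = 690
Fold in T3=12: gcd(690, 12) = 6; lcm(690, 12) = 690 * 12 / 6 = 8280 / 6 = 1380
Full cycle length = 1380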